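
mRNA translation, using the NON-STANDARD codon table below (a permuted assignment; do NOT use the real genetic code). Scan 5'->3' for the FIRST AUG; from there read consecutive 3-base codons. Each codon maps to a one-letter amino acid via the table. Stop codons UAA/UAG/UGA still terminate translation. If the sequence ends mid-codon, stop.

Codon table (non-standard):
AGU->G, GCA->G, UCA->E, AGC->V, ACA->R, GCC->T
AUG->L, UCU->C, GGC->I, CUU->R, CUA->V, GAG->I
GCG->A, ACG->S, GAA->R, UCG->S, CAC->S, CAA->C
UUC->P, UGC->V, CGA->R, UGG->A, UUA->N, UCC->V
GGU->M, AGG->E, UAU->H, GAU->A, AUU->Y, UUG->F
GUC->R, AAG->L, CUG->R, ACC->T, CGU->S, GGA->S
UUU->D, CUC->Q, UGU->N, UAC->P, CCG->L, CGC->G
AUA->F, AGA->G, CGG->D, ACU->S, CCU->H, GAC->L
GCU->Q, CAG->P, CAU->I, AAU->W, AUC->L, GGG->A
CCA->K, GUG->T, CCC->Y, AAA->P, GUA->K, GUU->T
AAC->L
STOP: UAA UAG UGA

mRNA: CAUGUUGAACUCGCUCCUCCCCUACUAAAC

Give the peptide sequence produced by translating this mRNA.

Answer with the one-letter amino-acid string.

start AUG at pos 1
pos 1: AUG -> L; peptide=L
pos 4: UUG -> F; peptide=LF
pos 7: AAC -> L; peptide=LFL
pos 10: UCG -> S; peptide=LFLS
pos 13: CUC -> Q; peptide=LFLSQ
pos 16: CUC -> Q; peptide=LFLSQQ
pos 19: CCC -> Y; peptide=LFLSQQY
pos 22: UAC -> P; peptide=LFLSQQYP
pos 25: UAA -> STOP

Answer: LFLSQQYP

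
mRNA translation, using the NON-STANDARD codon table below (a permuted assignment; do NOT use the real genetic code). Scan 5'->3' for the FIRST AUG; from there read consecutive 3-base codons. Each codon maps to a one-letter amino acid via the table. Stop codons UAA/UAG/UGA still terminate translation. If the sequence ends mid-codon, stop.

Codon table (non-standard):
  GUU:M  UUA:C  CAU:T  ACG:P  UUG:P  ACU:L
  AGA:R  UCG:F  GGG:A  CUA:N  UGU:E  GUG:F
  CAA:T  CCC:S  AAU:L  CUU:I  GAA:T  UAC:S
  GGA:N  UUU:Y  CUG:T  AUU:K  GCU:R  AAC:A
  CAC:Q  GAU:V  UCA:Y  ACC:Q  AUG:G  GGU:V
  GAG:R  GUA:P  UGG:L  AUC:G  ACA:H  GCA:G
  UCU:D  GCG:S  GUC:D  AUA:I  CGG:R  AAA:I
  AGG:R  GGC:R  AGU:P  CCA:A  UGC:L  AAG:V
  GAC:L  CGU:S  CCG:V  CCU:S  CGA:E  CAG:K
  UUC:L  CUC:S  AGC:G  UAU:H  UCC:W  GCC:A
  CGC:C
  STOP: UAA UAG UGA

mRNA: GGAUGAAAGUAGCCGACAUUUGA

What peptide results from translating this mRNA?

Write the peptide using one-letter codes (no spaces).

Answer: GIPALK

Derivation:
start AUG at pos 2
pos 2: AUG -> G; peptide=G
pos 5: AAA -> I; peptide=GI
pos 8: GUA -> P; peptide=GIP
pos 11: GCC -> A; peptide=GIPA
pos 14: GAC -> L; peptide=GIPAL
pos 17: AUU -> K; peptide=GIPALK
pos 20: UGA -> STOP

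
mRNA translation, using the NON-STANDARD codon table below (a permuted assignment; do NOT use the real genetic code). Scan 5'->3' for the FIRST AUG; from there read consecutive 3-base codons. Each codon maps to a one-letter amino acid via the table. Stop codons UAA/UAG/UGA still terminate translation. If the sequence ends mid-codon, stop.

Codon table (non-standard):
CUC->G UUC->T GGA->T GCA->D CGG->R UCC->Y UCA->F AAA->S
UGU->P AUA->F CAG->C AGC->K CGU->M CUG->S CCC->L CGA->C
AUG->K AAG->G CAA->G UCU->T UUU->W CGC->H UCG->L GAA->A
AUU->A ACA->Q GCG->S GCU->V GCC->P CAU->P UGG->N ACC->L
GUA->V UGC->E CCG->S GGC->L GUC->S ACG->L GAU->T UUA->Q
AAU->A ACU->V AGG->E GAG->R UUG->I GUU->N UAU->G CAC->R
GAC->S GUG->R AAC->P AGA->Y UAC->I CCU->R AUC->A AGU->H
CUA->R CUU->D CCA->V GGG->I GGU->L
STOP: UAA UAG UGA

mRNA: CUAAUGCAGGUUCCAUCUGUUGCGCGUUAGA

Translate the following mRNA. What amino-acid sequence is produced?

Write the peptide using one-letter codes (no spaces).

start AUG at pos 3
pos 3: AUG -> K; peptide=K
pos 6: CAG -> C; peptide=KC
pos 9: GUU -> N; peptide=KCN
pos 12: CCA -> V; peptide=KCNV
pos 15: UCU -> T; peptide=KCNVT
pos 18: GUU -> N; peptide=KCNVTN
pos 21: GCG -> S; peptide=KCNVTNS
pos 24: CGU -> M; peptide=KCNVTNSM
pos 27: UAG -> STOP

Answer: KCNVTNSM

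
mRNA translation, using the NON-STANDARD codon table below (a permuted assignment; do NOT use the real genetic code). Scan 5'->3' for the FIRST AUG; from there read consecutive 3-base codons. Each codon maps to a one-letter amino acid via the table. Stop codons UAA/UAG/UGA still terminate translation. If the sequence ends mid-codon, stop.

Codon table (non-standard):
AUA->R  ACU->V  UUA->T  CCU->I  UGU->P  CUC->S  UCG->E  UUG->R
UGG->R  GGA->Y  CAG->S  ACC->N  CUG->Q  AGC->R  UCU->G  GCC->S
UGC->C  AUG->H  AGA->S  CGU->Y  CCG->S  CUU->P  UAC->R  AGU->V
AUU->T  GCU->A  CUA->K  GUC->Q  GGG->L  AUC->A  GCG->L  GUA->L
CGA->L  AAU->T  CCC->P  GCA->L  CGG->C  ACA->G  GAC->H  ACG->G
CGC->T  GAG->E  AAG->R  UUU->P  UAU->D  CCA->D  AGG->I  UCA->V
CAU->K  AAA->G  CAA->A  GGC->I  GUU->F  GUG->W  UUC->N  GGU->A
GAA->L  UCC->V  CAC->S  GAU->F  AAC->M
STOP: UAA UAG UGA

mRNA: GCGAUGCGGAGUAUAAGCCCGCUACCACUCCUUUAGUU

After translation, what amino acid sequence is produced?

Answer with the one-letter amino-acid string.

start AUG at pos 3
pos 3: AUG -> H; peptide=H
pos 6: CGG -> C; peptide=HC
pos 9: AGU -> V; peptide=HCV
pos 12: AUA -> R; peptide=HCVR
pos 15: AGC -> R; peptide=HCVRR
pos 18: CCG -> S; peptide=HCVRRS
pos 21: CUA -> K; peptide=HCVRRSK
pos 24: CCA -> D; peptide=HCVRRSKD
pos 27: CUC -> S; peptide=HCVRRSKDS
pos 30: CUU -> P; peptide=HCVRRSKDSP
pos 33: UAG -> STOP

Answer: HCVRRSKDSP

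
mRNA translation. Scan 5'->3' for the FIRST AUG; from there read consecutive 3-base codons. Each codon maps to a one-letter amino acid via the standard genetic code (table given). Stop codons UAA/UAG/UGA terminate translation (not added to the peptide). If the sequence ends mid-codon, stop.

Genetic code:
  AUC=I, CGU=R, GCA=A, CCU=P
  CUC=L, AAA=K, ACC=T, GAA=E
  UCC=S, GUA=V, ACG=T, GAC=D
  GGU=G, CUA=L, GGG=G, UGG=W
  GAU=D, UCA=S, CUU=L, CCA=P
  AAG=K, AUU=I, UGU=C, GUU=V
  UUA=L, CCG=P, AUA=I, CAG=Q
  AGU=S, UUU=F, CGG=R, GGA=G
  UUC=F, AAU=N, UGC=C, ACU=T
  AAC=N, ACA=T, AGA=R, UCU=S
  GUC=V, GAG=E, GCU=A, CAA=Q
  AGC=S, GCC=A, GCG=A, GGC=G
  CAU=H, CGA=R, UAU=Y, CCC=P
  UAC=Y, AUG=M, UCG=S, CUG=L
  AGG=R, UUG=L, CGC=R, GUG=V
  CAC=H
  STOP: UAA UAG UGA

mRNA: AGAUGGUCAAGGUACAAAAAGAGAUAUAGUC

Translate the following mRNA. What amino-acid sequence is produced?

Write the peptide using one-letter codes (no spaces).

Answer: MVKVQKEI

Derivation:
start AUG at pos 2
pos 2: AUG -> M; peptide=M
pos 5: GUC -> V; peptide=MV
pos 8: AAG -> K; peptide=MVK
pos 11: GUA -> V; peptide=MVKV
pos 14: CAA -> Q; peptide=MVKVQ
pos 17: AAA -> K; peptide=MVKVQK
pos 20: GAG -> E; peptide=MVKVQKE
pos 23: AUA -> I; peptide=MVKVQKEI
pos 26: UAG -> STOP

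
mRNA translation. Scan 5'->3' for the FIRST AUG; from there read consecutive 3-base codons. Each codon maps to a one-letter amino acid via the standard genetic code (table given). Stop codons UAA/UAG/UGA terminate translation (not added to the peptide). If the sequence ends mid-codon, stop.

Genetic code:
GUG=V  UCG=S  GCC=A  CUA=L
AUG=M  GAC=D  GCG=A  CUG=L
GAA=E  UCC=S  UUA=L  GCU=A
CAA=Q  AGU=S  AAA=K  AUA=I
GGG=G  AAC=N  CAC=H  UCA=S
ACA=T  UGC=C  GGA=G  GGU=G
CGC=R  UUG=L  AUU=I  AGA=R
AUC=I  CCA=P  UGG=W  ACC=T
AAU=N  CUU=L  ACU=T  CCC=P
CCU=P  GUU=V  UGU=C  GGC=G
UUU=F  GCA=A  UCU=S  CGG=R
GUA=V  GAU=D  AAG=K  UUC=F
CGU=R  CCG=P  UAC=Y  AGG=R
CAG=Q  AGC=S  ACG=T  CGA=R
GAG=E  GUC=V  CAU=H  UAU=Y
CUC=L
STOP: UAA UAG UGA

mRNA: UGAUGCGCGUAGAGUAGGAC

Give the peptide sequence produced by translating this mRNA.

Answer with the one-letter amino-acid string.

start AUG at pos 2
pos 2: AUG -> M; peptide=M
pos 5: CGC -> R; peptide=MR
pos 8: GUA -> V; peptide=MRV
pos 11: GAG -> E; peptide=MRVE
pos 14: UAG -> STOP

Answer: MRVE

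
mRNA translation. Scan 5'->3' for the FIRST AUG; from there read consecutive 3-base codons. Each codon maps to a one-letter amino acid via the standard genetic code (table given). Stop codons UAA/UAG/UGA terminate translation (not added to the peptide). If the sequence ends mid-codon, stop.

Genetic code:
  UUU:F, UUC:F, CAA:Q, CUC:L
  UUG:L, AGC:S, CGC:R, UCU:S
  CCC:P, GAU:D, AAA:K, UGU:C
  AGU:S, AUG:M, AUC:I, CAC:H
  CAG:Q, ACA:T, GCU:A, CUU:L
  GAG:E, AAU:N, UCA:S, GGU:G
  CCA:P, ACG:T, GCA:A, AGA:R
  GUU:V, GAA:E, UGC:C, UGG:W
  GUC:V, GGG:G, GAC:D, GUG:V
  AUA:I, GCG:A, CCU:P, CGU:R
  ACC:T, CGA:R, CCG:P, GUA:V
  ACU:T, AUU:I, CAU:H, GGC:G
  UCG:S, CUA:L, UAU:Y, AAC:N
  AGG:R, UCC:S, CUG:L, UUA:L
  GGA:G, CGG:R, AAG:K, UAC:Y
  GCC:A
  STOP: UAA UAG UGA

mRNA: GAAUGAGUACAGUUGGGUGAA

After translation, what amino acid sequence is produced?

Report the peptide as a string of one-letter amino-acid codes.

Answer: MSTVG

Derivation:
start AUG at pos 2
pos 2: AUG -> M; peptide=M
pos 5: AGU -> S; peptide=MS
pos 8: ACA -> T; peptide=MST
pos 11: GUU -> V; peptide=MSTV
pos 14: GGG -> G; peptide=MSTVG
pos 17: UGA -> STOP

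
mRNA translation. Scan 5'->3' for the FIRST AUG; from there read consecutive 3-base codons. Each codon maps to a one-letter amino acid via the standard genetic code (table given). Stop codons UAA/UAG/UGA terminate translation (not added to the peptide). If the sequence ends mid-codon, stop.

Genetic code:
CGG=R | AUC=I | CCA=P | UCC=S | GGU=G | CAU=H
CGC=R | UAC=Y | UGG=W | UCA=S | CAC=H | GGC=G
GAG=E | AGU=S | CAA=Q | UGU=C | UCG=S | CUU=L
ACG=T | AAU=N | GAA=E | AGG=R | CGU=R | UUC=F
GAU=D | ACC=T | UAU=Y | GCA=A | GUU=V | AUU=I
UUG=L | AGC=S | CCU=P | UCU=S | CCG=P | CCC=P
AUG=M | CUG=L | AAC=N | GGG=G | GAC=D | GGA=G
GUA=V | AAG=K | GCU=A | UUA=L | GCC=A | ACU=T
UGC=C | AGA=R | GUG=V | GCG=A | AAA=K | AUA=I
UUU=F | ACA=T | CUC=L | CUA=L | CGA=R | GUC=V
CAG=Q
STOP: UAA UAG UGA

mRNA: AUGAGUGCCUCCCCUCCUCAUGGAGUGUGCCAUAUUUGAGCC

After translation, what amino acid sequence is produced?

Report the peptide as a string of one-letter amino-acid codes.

Answer: MSASPPHGVCHI

Derivation:
start AUG at pos 0
pos 0: AUG -> M; peptide=M
pos 3: AGU -> S; peptide=MS
pos 6: GCC -> A; peptide=MSA
pos 9: UCC -> S; peptide=MSAS
pos 12: CCU -> P; peptide=MSASP
pos 15: CCU -> P; peptide=MSASPP
pos 18: CAU -> H; peptide=MSASPPH
pos 21: GGA -> G; peptide=MSASPPHG
pos 24: GUG -> V; peptide=MSASPPHGV
pos 27: UGC -> C; peptide=MSASPPHGVC
pos 30: CAU -> H; peptide=MSASPPHGVCH
pos 33: AUU -> I; peptide=MSASPPHGVCHI
pos 36: UGA -> STOP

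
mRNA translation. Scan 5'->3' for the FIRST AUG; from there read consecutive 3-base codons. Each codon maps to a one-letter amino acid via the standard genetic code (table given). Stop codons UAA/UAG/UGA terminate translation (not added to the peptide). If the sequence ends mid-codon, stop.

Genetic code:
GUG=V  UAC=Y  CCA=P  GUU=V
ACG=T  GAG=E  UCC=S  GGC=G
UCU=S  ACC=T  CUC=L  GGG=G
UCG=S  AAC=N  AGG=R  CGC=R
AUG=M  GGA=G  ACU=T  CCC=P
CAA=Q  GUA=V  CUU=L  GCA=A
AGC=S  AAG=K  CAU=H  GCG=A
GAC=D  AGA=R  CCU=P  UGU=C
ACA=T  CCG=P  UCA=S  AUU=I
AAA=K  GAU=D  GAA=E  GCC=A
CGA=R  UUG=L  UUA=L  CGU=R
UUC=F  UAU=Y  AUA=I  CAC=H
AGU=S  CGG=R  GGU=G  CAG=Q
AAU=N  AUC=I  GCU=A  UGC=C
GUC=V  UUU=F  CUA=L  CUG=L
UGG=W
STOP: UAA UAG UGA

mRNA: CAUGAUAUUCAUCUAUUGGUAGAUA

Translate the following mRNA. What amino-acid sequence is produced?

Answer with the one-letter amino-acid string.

Answer: MIFIYW

Derivation:
start AUG at pos 1
pos 1: AUG -> M; peptide=M
pos 4: AUA -> I; peptide=MI
pos 7: UUC -> F; peptide=MIF
pos 10: AUC -> I; peptide=MIFI
pos 13: UAU -> Y; peptide=MIFIY
pos 16: UGG -> W; peptide=MIFIYW
pos 19: UAG -> STOP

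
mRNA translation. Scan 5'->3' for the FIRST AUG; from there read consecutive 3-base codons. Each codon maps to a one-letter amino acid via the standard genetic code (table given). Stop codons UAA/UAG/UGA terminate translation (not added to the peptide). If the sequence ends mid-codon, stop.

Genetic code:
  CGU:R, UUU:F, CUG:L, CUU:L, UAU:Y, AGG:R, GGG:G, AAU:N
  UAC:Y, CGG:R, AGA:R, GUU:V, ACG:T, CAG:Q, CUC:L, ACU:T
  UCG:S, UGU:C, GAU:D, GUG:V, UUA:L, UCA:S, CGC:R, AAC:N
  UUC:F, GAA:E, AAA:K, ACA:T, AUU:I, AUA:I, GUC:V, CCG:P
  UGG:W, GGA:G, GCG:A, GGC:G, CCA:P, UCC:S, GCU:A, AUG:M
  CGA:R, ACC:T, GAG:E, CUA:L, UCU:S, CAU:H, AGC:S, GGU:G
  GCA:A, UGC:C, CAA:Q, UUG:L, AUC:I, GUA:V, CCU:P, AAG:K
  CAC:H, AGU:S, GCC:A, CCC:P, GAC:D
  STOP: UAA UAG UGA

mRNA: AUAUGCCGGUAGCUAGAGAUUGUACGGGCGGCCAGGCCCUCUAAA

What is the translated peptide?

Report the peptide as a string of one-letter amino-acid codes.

Answer: MPVARDCTGGQAL

Derivation:
start AUG at pos 2
pos 2: AUG -> M; peptide=M
pos 5: CCG -> P; peptide=MP
pos 8: GUA -> V; peptide=MPV
pos 11: GCU -> A; peptide=MPVA
pos 14: AGA -> R; peptide=MPVAR
pos 17: GAU -> D; peptide=MPVARD
pos 20: UGU -> C; peptide=MPVARDC
pos 23: ACG -> T; peptide=MPVARDCT
pos 26: GGC -> G; peptide=MPVARDCTG
pos 29: GGC -> G; peptide=MPVARDCTGG
pos 32: CAG -> Q; peptide=MPVARDCTGGQ
pos 35: GCC -> A; peptide=MPVARDCTGGQA
pos 38: CUC -> L; peptide=MPVARDCTGGQAL
pos 41: UAA -> STOP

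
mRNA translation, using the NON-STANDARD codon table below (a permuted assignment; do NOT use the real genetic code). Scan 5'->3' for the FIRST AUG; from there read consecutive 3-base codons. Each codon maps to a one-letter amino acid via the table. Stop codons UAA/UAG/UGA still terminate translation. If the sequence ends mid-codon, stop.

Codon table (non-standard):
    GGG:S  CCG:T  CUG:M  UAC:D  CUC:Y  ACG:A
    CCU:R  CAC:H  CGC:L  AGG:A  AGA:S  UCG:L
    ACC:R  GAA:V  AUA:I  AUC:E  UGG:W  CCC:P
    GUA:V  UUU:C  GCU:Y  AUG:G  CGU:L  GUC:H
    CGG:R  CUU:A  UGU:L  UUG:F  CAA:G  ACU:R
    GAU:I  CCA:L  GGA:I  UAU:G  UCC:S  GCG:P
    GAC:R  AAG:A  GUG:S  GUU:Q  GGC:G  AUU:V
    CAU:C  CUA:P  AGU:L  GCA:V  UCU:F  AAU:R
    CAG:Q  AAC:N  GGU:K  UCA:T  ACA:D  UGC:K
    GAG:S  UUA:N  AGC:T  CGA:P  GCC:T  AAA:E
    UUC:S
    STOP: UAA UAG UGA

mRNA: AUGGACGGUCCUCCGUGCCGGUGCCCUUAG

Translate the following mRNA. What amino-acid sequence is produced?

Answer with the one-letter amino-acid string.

start AUG at pos 0
pos 0: AUG -> G; peptide=G
pos 3: GAC -> R; peptide=GR
pos 6: GGU -> K; peptide=GRK
pos 9: CCU -> R; peptide=GRKR
pos 12: CCG -> T; peptide=GRKRT
pos 15: UGC -> K; peptide=GRKRTK
pos 18: CGG -> R; peptide=GRKRTKR
pos 21: UGC -> K; peptide=GRKRTKRK
pos 24: CCU -> R; peptide=GRKRTKRKR
pos 27: UAG -> STOP

Answer: GRKRTKRKR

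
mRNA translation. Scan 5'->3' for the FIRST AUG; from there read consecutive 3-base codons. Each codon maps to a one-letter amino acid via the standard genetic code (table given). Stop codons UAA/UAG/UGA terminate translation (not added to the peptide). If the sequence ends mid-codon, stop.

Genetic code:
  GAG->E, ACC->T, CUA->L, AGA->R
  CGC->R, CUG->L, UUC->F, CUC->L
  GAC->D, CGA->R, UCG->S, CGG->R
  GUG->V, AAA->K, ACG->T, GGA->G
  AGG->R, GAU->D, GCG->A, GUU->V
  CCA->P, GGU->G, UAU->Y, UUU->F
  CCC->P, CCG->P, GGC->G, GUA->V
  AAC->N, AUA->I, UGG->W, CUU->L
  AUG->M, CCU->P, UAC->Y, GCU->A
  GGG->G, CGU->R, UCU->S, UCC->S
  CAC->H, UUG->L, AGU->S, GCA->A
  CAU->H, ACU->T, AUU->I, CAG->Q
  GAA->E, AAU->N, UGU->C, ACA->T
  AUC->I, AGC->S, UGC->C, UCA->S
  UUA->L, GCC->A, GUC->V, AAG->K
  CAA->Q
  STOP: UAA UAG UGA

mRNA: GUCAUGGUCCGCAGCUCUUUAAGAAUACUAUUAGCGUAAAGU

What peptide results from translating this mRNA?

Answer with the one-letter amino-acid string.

Answer: MVRSSLRILLA

Derivation:
start AUG at pos 3
pos 3: AUG -> M; peptide=M
pos 6: GUC -> V; peptide=MV
pos 9: CGC -> R; peptide=MVR
pos 12: AGC -> S; peptide=MVRS
pos 15: UCU -> S; peptide=MVRSS
pos 18: UUA -> L; peptide=MVRSSL
pos 21: AGA -> R; peptide=MVRSSLR
pos 24: AUA -> I; peptide=MVRSSLRI
pos 27: CUA -> L; peptide=MVRSSLRIL
pos 30: UUA -> L; peptide=MVRSSLRILL
pos 33: GCG -> A; peptide=MVRSSLRILLA
pos 36: UAA -> STOP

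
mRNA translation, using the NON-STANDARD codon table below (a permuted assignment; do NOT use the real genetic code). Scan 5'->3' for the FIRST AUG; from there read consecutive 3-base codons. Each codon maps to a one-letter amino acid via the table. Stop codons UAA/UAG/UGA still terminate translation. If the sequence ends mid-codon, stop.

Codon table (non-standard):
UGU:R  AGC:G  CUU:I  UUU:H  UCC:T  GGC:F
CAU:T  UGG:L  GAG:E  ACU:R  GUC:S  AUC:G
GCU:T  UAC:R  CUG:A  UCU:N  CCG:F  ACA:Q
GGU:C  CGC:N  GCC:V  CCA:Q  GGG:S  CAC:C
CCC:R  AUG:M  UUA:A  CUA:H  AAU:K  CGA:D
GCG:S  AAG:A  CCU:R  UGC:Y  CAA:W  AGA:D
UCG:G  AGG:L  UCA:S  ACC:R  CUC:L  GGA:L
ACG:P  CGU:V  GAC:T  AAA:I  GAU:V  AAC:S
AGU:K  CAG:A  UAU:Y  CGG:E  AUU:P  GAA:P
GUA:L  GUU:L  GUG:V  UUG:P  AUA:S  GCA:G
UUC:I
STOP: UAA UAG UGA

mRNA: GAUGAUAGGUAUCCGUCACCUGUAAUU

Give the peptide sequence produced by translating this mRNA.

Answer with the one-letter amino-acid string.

Answer: MSCGVCA

Derivation:
start AUG at pos 1
pos 1: AUG -> M; peptide=M
pos 4: AUA -> S; peptide=MS
pos 7: GGU -> C; peptide=MSC
pos 10: AUC -> G; peptide=MSCG
pos 13: CGU -> V; peptide=MSCGV
pos 16: CAC -> C; peptide=MSCGVC
pos 19: CUG -> A; peptide=MSCGVCA
pos 22: UAA -> STOP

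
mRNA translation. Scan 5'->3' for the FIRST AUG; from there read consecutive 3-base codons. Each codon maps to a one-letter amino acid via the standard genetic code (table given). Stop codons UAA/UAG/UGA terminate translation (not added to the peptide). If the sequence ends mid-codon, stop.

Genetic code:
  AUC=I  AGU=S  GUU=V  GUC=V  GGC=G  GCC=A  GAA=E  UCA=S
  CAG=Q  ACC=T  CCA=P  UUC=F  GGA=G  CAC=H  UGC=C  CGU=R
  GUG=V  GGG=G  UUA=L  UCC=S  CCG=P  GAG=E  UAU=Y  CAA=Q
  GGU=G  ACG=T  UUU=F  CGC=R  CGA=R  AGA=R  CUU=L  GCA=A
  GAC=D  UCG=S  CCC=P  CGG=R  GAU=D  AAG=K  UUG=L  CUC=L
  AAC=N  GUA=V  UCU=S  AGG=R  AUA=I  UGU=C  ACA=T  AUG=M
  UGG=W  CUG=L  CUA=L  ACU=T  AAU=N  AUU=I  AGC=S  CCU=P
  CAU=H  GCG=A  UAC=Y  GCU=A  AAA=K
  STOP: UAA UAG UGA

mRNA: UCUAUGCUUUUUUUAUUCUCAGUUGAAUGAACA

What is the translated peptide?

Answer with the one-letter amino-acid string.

start AUG at pos 3
pos 3: AUG -> M; peptide=M
pos 6: CUU -> L; peptide=ML
pos 9: UUU -> F; peptide=MLF
pos 12: UUA -> L; peptide=MLFL
pos 15: UUC -> F; peptide=MLFLF
pos 18: UCA -> S; peptide=MLFLFS
pos 21: GUU -> V; peptide=MLFLFSV
pos 24: GAA -> E; peptide=MLFLFSVE
pos 27: UGA -> STOP

Answer: MLFLFSVE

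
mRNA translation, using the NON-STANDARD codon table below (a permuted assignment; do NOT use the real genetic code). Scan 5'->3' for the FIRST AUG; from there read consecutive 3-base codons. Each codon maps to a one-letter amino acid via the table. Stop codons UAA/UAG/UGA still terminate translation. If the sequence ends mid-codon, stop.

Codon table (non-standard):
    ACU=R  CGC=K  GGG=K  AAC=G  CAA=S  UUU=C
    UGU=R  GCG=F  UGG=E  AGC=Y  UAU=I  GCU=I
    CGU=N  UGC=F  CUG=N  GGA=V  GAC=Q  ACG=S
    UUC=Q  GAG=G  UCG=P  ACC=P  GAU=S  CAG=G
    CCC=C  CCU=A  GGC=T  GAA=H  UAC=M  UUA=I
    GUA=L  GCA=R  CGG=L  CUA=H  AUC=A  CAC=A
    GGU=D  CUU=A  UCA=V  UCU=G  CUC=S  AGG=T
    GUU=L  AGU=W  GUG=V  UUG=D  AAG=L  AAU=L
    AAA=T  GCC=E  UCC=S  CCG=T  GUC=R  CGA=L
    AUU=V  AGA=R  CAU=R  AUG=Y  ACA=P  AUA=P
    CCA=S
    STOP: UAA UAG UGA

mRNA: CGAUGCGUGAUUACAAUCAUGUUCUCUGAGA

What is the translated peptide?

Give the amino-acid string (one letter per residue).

start AUG at pos 2
pos 2: AUG -> Y; peptide=Y
pos 5: CGU -> N; peptide=YN
pos 8: GAU -> S; peptide=YNS
pos 11: UAC -> M; peptide=YNSM
pos 14: AAU -> L; peptide=YNSML
pos 17: CAU -> R; peptide=YNSMLR
pos 20: GUU -> L; peptide=YNSMLRL
pos 23: CUC -> S; peptide=YNSMLRLS
pos 26: UGA -> STOP

Answer: YNSMLRLS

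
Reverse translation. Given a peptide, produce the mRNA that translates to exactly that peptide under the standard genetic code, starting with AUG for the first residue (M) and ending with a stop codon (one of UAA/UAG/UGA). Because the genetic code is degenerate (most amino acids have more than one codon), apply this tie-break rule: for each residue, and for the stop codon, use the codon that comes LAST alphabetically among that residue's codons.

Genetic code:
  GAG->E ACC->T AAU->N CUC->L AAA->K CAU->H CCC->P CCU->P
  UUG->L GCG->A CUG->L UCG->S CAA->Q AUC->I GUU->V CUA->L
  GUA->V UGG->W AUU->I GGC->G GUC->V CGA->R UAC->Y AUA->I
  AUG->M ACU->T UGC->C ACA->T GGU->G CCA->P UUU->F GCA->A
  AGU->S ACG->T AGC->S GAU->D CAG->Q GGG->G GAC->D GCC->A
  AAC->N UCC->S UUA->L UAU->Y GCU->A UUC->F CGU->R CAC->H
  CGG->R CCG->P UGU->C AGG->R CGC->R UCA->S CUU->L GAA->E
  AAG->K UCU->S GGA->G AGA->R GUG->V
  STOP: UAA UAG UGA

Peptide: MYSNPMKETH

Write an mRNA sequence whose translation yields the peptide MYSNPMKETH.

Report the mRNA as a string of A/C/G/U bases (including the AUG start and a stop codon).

residue 1: M -> AUG (start codon)
residue 2: Y codons sorted = UAC,UAU -> pick last = UAU
residue 3: S codons sorted = AGC,AGU,UCA,UCC,UCG,UCU -> pick last = UCU
residue 4: N codons sorted = AAC,AAU -> pick last = AAU
residue 5: P codons sorted = CCA,CCC,CCG,CCU -> pick last = CCU
residue 6: M -> AUG (only codon)
residue 7: K codons sorted = AAA,AAG -> pick last = AAG
residue 8: E codons sorted = GAA,GAG -> pick last = GAG
residue 9: T codons sorted = ACA,ACC,ACG,ACU -> pick last = ACU
residue 10: H codons sorted = CAC,CAU -> pick last = CAU
terminator: stop codons sorted = UAA,UAG,UGA -> pick last = UGA

Answer: mRNA: AUGUAUUCUAAUCCUAUGAAGGAGACUCAUUGA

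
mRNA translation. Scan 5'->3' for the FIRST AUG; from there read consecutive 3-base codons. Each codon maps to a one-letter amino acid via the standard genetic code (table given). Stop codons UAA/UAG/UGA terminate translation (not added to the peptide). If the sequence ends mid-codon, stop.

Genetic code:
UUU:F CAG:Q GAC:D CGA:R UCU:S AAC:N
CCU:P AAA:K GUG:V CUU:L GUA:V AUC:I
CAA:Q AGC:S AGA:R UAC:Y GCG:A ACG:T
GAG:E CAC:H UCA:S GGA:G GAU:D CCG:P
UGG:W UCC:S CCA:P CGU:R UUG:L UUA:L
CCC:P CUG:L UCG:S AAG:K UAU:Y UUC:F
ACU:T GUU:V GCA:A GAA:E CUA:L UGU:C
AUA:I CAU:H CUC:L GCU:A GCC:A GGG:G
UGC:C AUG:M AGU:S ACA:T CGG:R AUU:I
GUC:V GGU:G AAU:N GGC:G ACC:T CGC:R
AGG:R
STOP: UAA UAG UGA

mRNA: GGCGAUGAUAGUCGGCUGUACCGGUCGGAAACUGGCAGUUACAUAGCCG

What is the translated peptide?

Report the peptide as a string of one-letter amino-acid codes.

start AUG at pos 4
pos 4: AUG -> M; peptide=M
pos 7: AUA -> I; peptide=MI
pos 10: GUC -> V; peptide=MIV
pos 13: GGC -> G; peptide=MIVG
pos 16: UGU -> C; peptide=MIVGC
pos 19: ACC -> T; peptide=MIVGCT
pos 22: GGU -> G; peptide=MIVGCTG
pos 25: CGG -> R; peptide=MIVGCTGR
pos 28: AAA -> K; peptide=MIVGCTGRK
pos 31: CUG -> L; peptide=MIVGCTGRKL
pos 34: GCA -> A; peptide=MIVGCTGRKLA
pos 37: GUU -> V; peptide=MIVGCTGRKLAV
pos 40: ACA -> T; peptide=MIVGCTGRKLAVT
pos 43: UAG -> STOP

Answer: MIVGCTGRKLAVT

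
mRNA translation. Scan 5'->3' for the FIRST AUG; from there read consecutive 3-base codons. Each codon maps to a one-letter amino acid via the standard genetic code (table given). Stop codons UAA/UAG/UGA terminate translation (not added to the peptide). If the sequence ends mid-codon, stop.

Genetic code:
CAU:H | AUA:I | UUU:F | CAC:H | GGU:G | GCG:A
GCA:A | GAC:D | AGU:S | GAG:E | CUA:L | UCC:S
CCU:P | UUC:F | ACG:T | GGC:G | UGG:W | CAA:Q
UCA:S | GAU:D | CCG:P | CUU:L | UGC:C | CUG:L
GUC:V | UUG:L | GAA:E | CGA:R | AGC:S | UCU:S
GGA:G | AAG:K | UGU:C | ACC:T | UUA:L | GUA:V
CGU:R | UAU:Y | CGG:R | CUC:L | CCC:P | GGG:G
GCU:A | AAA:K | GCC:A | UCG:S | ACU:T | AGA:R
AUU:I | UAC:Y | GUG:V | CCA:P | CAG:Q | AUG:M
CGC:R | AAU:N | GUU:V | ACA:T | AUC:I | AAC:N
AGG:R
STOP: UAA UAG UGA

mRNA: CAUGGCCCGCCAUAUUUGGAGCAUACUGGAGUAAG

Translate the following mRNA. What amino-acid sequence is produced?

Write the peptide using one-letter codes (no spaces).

Answer: MARHIWSILE

Derivation:
start AUG at pos 1
pos 1: AUG -> M; peptide=M
pos 4: GCC -> A; peptide=MA
pos 7: CGC -> R; peptide=MAR
pos 10: CAU -> H; peptide=MARH
pos 13: AUU -> I; peptide=MARHI
pos 16: UGG -> W; peptide=MARHIW
pos 19: AGC -> S; peptide=MARHIWS
pos 22: AUA -> I; peptide=MARHIWSI
pos 25: CUG -> L; peptide=MARHIWSIL
pos 28: GAG -> E; peptide=MARHIWSILE
pos 31: UAA -> STOP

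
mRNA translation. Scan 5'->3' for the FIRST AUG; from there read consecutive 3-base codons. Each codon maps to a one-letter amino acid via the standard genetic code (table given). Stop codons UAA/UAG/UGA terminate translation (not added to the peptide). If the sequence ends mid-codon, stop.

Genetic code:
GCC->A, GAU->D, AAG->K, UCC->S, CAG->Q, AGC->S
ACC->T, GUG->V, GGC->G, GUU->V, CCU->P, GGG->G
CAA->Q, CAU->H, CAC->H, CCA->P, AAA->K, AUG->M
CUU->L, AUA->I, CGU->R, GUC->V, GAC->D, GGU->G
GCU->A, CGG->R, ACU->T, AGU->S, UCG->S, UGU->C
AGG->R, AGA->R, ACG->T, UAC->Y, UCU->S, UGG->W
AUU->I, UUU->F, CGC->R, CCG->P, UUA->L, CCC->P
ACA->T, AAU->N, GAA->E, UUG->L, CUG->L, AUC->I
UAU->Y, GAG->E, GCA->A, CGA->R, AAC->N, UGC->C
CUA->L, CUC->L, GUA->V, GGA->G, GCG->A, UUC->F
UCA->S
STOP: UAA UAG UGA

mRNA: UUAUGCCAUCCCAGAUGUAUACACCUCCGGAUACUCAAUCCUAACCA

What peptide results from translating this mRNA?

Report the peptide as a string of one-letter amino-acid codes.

start AUG at pos 2
pos 2: AUG -> M; peptide=M
pos 5: CCA -> P; peptide=MP
pos 8: UCC -> S; peptide=MPS
pos 11: CAG -> Q; peptide=MPSQ
pos 14: AUG -> M; peptide=MPSQM
pos 17: UAU -> Y; peptide=MPSQMY
pos 20: ACA -> T; peptide=MPSQMYT
pos 23: CCU -> P; peptide=MPSQMYTP
pos 26: CCG -> P; peptide=MPSQMYTPP
pos 29: GAU -> D; peptide=MPSQMYTPPD
pos 32: ACU -> T; peptide=MPSQMYTPPDT
pos 35: CAA -> Q; peptide=MPSQMYTPPDTQ
pos 38: UCC -> S; peptide=MPSQMYTPPDTQS
pos 41: UAA -> STOP

Answer: MPSQMYTPPDTQS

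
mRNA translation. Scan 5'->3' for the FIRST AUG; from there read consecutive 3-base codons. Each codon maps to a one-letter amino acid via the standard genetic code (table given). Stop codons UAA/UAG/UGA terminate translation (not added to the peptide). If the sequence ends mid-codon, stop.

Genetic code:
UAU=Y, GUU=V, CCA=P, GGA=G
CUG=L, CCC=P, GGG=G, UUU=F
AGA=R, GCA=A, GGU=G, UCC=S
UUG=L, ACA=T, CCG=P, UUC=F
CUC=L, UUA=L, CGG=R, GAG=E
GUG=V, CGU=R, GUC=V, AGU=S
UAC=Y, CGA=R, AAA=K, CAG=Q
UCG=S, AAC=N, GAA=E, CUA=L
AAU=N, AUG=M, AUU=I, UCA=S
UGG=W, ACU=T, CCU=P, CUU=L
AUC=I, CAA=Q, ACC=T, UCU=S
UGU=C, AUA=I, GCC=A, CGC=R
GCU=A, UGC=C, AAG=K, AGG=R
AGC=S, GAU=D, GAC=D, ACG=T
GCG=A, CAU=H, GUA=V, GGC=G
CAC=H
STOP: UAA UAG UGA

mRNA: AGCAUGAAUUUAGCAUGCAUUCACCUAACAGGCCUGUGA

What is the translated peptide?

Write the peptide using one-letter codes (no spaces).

start AUG at pos 3
pos 3: AUG -> M; peptide=M
pos 6: AAU -> N; peptide=MN
pos 9: UUA -> L; peptide=MNL
pos 12: GCA -> A; peptide=MNLA
pos 15: UGC -> C; peptide=MNLAC
pos 18: AUU -> I; peptide=MNLACI
pos 21: CAC -> H; peptide=MNLACIH
pos 24: CUA -> L; peptide=MNLACIHL
pos 27: ACA -> T; peptide=MNLACIHLT
pos 30: GGC -> G; peptide=MNLACIHLTG
pos 33: CUG -> L; peptide=MNLACIHLTGL
pos 36: UGA -> STOP

Answer: MNLACIHLTGL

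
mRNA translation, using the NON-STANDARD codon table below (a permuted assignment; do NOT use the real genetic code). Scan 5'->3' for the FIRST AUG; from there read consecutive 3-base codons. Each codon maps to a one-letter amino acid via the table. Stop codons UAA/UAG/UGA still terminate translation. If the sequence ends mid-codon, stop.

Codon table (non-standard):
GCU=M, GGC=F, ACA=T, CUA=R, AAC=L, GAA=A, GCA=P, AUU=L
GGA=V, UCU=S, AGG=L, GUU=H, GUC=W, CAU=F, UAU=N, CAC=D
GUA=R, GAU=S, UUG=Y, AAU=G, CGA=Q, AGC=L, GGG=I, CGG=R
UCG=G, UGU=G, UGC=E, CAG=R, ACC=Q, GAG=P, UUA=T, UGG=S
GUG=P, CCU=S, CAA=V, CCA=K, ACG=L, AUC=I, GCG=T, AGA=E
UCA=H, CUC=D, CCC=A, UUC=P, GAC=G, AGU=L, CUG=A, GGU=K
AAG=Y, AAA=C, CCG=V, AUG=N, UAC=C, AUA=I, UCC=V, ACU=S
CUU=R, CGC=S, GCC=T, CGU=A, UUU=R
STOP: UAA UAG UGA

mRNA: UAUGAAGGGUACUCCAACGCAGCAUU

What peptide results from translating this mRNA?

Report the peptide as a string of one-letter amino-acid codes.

start AUG at pos 1
pos 1: AUG -> N; peptide=N
pos 4: AAG -> Y; peptide=NY
pos 7: GGU -> K; peptide=NYK
pos 10: ACU -> S; peptide=NYKS
pos 13: CCA -> K; peptide=NYKSK
pos 16: ACG -> L; peptide=NYKSKL
pos 19: CAG -> R; peptide=NYKSKLR
pos 22: CAU -> F; peptide=NYKSKLRF
pos 25: only 1 nt remain (<3), stop (end of mRNA)

Answer: NYKSKLRF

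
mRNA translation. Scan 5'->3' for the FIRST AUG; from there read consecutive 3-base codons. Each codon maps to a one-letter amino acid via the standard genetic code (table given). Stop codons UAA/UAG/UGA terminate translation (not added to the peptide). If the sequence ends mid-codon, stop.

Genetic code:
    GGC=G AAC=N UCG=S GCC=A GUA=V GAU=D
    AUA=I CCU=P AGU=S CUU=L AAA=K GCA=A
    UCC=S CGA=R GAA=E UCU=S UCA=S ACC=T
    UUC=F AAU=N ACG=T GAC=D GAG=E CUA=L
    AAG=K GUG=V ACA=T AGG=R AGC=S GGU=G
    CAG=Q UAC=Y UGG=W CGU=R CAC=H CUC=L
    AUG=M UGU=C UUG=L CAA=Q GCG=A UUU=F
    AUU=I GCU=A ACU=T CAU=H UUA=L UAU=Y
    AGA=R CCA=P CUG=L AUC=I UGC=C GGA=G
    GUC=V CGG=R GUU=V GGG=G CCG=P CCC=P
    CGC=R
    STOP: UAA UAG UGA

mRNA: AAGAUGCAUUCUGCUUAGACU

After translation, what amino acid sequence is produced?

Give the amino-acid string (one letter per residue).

start AUG at pos 3
pos 3: AUG -> M; peptide=M
pos 6: CAU -> H; peptide=MH
pos 9: UCU -> S; peptide=MHS
pos 12: GCU -> A; peptide=MHSA
pos 15: UAG -> STOP

Answer: MHSA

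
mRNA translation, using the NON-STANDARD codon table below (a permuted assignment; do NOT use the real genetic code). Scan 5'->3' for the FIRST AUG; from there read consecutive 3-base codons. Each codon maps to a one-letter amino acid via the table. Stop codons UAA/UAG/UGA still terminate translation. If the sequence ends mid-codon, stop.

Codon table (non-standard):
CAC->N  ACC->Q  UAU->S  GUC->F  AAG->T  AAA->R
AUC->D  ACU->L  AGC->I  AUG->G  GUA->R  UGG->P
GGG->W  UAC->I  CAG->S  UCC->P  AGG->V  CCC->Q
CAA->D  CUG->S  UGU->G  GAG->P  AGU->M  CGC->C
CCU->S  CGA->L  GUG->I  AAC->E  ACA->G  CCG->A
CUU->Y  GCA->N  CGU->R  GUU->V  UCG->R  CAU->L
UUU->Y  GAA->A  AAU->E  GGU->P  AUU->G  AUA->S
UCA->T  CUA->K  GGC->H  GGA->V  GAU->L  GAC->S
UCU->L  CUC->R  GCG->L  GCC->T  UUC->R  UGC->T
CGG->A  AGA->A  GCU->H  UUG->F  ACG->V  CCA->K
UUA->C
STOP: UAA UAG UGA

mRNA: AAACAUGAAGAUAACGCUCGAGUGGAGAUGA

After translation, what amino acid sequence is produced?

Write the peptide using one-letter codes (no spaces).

start AUG at pos 4
pos 4: AUG -> G; peptide=G
pos 7: AAG -> T; peptide=GT
pos 10: AUA -> S; peptide=GTS
pos 13: ACG -> V; peptide=GTSV
pos 16: CUC -> R; peptide=GTSVR
pos 19: GAG -> P; peptide=GTSVRP
pos 22: UGG -> P; peptide=GTSVRPP
pos 25: AGA -> A; peptide=GTSVRPPA
pos 28: UGA -> STOP

Answer: GTSVRPPA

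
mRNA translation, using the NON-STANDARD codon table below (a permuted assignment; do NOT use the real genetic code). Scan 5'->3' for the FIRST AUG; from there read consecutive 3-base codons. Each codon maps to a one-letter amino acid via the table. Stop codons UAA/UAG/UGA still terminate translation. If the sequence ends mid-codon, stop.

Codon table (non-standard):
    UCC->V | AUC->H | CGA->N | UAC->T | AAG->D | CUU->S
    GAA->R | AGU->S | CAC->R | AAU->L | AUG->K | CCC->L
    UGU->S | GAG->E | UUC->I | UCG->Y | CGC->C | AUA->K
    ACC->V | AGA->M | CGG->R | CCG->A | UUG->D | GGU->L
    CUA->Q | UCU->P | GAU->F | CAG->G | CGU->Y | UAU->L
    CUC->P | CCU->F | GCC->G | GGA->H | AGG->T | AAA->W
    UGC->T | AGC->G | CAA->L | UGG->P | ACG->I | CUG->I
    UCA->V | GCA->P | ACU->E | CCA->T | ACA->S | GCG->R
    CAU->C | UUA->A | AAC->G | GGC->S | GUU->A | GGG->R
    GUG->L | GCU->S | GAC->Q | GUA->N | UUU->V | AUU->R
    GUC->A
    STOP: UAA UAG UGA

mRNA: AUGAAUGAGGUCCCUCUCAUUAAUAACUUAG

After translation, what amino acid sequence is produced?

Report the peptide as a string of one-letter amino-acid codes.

start AUG at pos 0
pos 0: AUG -> K; peptide=K
pos 3: AAU -> L; peptide=KL
pos 6: GAG -> E; peptide=KLE
pos 9: GUC -> A; peptide=KLEA
pos 12: CCU -> F; peptide=KLEAF
pos 15: CUC -> P; peptide=KLEAFP
pos 18: AUU -> R; peptide=KLEAFPR
pos 21: AAU -> L; peptide=KLEAFPRL
pos 24: AAC -> G; peptide=KLEAFPRLG
pos 27: UUA -> A; peptide=KLEAFPRLGA
pos 30: only 1 nt remain (<3), stop (end of mRNA)

Answer: KLEAFPRLGA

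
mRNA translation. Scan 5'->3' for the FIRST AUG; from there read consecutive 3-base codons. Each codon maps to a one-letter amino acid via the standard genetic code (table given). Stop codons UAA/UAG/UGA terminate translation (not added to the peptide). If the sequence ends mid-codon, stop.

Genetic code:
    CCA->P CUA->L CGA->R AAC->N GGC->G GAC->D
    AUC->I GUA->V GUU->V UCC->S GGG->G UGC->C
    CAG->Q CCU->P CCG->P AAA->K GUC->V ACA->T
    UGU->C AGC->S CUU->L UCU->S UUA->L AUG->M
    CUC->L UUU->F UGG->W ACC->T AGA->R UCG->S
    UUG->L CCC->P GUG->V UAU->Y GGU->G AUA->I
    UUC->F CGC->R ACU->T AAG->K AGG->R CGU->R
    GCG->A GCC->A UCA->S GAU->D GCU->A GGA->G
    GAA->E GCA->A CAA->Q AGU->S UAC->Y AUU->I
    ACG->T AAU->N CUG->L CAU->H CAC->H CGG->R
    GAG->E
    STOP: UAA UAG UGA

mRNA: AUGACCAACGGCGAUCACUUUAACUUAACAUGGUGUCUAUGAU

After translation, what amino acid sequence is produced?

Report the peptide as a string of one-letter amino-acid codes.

start AUG at pos 0
pos 0: AUG -> M; peptide=M
pos 3: ACC -> T; peptide=MT
pos 6: AAC -> N; peptide=MTN
pos 9: GGC -> G; peptide=MTNG
pos 12: GAU -> D; peptide=MTNGD
pos 15: CAC -> H; peptide=MTNGDH
pos 18: UUU -> F; peptide=MTNGDHF
pos 21: AAC -> N; peptide=MTNGDHFN
pos 24: UUA -> L; peptide=MTNGDHFNL
pos 27: ACA -> T; peptide=MTNGDHFNLT
pos 30: UGG -> W; peptide=MTNGDHFNLTW
pos 33: UGU -> C; peptide=MTNGDHFNLTWC
pos 36: CUA -> L; peptide=MTNGDHFNLTWCL
pos 39: UGA -> STOP

Answer: MTNGDHFNLTWCL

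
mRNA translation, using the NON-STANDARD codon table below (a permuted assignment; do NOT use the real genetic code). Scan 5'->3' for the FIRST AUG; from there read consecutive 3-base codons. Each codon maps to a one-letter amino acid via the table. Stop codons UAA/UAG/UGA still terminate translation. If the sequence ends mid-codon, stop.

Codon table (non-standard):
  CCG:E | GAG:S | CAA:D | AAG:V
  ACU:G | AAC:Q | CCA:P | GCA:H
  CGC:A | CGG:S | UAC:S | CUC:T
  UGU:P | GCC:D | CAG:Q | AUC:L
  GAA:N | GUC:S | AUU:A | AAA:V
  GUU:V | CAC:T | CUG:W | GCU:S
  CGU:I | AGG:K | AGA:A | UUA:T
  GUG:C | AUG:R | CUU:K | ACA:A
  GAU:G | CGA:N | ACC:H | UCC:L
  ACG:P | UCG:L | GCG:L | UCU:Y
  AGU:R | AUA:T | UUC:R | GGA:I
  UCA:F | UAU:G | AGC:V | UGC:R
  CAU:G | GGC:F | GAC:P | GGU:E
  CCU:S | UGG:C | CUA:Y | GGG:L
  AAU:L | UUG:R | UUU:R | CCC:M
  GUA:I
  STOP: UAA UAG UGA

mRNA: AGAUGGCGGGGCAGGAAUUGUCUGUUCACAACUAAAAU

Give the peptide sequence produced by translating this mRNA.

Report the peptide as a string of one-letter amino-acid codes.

Answer: RLLQNRYVTQ

Derivation:
start AUG at pos 2
pos 2: AUG -> R; peptide=R
pos 5: GCG -> L; peptide=RL
pos 8: GGG -> L; peptide=RLL
pos 11: CAG -> Q; peptide=RLLQ
pos 14: GAA -> N; peptide=RLLQN
pos 17: UUG -> R; peptide=RLLQNR
pos 20: UCU -> Y; peptide=RLLQNRY
pos 23: GUU -> V; peptide=RLLQNRYV
pos 26: CAC -> T; peptide=RLLQNRYVT
pos 29: AAC -> Q; peptide=RLLQNRYVTQ
pos 32: UAA -> STOP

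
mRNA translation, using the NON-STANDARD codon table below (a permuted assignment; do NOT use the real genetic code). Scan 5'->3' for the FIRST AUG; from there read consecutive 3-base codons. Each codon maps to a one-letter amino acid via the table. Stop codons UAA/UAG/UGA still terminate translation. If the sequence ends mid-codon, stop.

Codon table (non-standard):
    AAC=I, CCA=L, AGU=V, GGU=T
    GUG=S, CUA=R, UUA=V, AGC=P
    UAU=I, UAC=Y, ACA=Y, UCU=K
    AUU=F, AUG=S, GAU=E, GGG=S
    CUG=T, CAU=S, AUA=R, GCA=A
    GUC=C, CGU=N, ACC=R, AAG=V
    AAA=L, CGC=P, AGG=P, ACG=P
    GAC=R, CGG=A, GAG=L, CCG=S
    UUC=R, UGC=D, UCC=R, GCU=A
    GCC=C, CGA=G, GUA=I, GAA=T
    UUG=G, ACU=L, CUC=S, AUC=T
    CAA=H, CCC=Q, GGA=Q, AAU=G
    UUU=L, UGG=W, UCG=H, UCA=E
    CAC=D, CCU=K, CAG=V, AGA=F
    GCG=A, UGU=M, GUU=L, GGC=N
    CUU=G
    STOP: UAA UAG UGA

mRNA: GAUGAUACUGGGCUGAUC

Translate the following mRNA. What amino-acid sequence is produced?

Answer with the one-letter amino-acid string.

Answer: SRTN

Derivation:
start AUG at pos 1
pos 1: AUG -> S; peptide=S
pos 4: AUA -> R; peptide=SR
pos 7: CUG -> T; peptide=SRT
pos 10: GGC -> N; peptide=SRTN
pos 13: UGA -> STOP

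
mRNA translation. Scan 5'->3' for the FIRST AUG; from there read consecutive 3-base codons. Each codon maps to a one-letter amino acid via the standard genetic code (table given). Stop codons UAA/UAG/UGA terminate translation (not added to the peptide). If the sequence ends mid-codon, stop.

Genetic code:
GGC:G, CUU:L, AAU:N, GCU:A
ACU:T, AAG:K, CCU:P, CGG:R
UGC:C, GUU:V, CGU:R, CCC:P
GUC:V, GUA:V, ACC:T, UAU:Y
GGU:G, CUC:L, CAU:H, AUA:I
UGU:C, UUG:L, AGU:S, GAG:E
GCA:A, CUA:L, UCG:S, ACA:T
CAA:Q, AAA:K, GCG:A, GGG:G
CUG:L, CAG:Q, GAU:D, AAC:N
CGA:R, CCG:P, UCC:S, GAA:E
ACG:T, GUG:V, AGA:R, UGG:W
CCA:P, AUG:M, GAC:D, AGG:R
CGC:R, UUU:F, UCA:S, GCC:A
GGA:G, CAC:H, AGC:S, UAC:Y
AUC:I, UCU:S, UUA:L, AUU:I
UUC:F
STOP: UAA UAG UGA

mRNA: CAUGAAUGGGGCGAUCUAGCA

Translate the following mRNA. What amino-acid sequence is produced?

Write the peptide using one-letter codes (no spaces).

Answer: MNGAI

Derivation:
start AUG at pos 1
pos 1: AUG -> M; peptide=M
pos 4: AAU -> N; peptide=MN
pos 7: GGG -> G; peptide=MNG
pos 10: GCG -> A; peptide=MNGA
pos 13: AUC -> I; peptide=MNGAI
pos 16: UAG -> STOP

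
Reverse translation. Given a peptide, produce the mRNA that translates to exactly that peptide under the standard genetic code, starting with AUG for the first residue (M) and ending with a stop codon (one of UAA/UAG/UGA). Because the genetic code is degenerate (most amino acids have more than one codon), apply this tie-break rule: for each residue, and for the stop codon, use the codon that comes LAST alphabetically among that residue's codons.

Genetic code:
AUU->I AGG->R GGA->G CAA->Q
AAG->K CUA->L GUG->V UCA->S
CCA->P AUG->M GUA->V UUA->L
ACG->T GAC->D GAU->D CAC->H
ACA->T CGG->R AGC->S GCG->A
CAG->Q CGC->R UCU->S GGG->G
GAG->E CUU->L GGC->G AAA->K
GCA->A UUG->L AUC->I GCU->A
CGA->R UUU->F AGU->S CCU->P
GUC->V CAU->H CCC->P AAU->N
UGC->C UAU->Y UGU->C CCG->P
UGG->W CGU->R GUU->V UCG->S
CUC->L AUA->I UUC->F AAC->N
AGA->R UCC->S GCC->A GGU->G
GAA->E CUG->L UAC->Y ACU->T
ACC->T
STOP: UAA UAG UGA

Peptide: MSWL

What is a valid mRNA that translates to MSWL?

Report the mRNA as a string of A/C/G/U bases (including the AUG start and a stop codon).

Answer: mRNA: AUGUCUUGGUUGUGA

Derivation:
residue 1: M -> AUG (start codon)
residue 2: S codons sorted = AGC,AGU,UCA,UCC,UCG,UCU -> pick last = UCU
residue 3: W -> UGG (only codon)
residue 4: L codons sorted = CUA,CUC,CUG,CUU,UUA,UUG -> pick last = UUG
terminator: stop codons sorted = UAA,UAG,UGA -> pick last = UGA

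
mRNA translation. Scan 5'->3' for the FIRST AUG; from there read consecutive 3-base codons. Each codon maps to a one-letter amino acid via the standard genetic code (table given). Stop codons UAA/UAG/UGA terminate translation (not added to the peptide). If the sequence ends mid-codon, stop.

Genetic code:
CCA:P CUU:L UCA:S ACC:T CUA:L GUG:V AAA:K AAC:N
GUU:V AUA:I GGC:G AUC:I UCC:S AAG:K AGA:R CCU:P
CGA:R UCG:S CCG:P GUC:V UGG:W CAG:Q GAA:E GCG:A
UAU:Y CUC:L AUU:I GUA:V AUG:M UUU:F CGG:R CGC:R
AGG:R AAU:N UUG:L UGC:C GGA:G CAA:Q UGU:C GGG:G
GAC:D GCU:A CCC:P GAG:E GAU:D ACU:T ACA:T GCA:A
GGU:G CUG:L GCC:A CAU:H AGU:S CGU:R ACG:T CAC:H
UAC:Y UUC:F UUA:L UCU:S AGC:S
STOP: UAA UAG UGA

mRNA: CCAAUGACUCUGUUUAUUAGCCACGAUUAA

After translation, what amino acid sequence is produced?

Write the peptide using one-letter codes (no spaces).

Answer: MTLFISHD

Derivation:
start AUG at pos 3
pos 3: AUG -> M; peptide=M
pos 6: ACU -> T; peptide=MT
pos 9: CUG -> L; peptide=MTL
pos 12: UUU -> F; peptide=MTLF
pos 15: AUU -> I; peptide=MTLFI
pos 18: AGC -> S; peptide=MTLFIS
pos 21: CAC -> H; peptide=MTLFISH
pos 24: GAU -> D; peptide=MTLFISHD
pos 27: UAA -> STOP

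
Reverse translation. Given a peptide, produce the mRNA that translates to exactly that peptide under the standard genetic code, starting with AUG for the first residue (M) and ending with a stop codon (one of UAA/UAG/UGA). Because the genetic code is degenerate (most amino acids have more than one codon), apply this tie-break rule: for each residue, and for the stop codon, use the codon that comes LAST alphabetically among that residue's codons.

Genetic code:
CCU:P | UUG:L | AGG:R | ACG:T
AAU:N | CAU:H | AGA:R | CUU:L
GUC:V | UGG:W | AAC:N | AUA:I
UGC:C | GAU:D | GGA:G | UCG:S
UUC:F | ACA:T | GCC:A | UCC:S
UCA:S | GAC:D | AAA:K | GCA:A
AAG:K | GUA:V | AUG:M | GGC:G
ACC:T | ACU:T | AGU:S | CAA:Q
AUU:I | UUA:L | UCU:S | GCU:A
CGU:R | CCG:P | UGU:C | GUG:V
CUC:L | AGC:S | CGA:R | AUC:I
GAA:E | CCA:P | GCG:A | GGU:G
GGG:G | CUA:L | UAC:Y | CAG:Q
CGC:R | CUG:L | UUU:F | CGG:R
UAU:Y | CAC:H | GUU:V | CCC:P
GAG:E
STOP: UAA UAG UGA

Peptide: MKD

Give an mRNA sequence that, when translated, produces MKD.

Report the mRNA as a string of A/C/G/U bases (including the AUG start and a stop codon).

Answer: mRNA: AUGAAGGAUUGA

Derivation:
residue 1: M -> AUG (start codon)
residue 2: K codons sorted = AAA,AAG -> pick last = AAG
residue 3: D codons sorted = GAC,GAU -> pick last = GAU
terminator: stop codons sorted = UAA,UAG,UGA -> pick last = UGA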